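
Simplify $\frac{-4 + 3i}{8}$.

Divisor is real, so divide each part by 8:
= -1/2 + (3/8)i


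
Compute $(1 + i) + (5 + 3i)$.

(1 + 5) + (1 + 3)i = 6 + 4i


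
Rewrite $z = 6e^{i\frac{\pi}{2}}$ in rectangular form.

a = r cos θ = 6 * 0 = 0
b = r sin θ = 6 * 1 = 6
z = 6i


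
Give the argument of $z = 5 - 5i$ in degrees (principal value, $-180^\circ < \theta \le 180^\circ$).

θ = arctan(b/a) = arctan(-5/5) (quadrant-adjusted) = -45°


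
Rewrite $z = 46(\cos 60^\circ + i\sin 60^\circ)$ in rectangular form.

a = r cos θ = 46 * 1/2 = 23
b = r sin θ = 46 * sqrt(3)/2 = 23*sqrt(3)
z = 23 + 23*sqrt(3)i


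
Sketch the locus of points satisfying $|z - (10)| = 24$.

|z - z0| = r describes a circle centered at z0 with radius r
Here z0 = 10 and r = 24
Locus: Circle centered at (10, 0) with radius 24


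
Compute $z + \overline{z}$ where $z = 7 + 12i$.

z + conjugate(z) = (a + bi) + (a - bi) = 2a
= 2 * 7 = 14


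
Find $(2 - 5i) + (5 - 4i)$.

(2 + 5) + (-5 + (-4))i = 7 - 9i


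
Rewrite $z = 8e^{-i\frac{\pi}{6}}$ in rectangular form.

a = r cos θ = 8 * sqrt(3)/2 = 4*sqrt(3)
b = r sin θ = 8 * -1/2 = -4
z = 4*sqrt(3) - 4i


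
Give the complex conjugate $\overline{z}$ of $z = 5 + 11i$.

If z = a + bi, then conjugate(z) = a - bi
conjugate(5 + 11i) = 5 - 11i


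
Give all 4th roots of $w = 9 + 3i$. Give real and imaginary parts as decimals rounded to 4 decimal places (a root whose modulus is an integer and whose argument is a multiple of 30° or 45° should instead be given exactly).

|w| = sqrt(90) ≈ 9.486833, arg(w) ≈ 18.434949°
Root modulus = sqrt(90)^(1/4) ≈ 1.755013
Root arguments: θ_k = (arg(w) + 360°k)/4 for k = 0, 1, ..., 3
Compute each root as (root modulus)(cos θ_k + i sin θ_k) using full-precision intermediates, then round to 4 decimal places.
Roots: 1.7493 + 0.1410i, -0.1410 + 1.7493i, -1.7493 - 0.1410i, 0.1410 - 1.7493i


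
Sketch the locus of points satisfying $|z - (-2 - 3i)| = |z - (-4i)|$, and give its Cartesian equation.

|z - z1| = |z - z2| means z is equidistant from z1 and z2,
i.e. the perpendicular bisector of the segment from (-2, -3) to (0, -4) (midpoint (-1, -7/2)).
With z = x + yi, square both sides:
(x - (-2))^2 + (y - (-3))^2 = (x - 0)^2 + (y - (-4))^2
The x^2 and y^2 terms cancel: 4x + (-2)y = 16 - 13 = 3
Simplify: 4x - 2y = 3
Locus: Perpendicular bisector of the segment from (-2, -3) to (0, -4): the line 4x - 2y = 3


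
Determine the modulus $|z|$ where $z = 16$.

|z| = sqrt(a^2 + b^2) = sqrt(16^2 + 0^2) = sqrt(256) = 16


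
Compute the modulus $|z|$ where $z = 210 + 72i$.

|z| = sqrt(a^2 + b^2) = sqrt(210^2 + 72^2) = sqrt(49284) = 222


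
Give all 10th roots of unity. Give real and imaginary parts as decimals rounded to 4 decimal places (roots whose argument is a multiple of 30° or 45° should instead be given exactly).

ω_k = e^(2πik/10) = cos(2πk/10) + i sin(2πk/10) for k = 0, 1, ..., 9
Roots: 1, 0.8090 + 0.5878i, 0.3090 + 0.9511i, -0.3090 + 0.9511i, -0.8090 + 0.5878i, -1, -0.8090 - 0.5878i, -0.3090 - 0.9511i, 0.3090 - 0.9511i, 0.8090 - 0.5878i


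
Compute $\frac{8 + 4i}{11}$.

Divisor is real, so divide each part by 11:
= 8/11 + (4/11)i


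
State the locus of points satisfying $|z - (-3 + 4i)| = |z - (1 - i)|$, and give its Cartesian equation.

|z - z1| = |z - z2| means z is equidistant from z1 and z2,
i.e. the perpendicular bisector of the segment from (-3, 4) to (1, -1) (midpoint (-1, 3/2)).
With z = x + yi, square both sides:
(x - (-3))^2 + (y - 4)^2 = (x - 1)^2 + (y - (-1))^2
The x^2 and y^2 terms cancel: 8x + (-10)y = 2 - 25 = -23
Simplify: 8x - 10y = -23
Locus: Perpendicular bisector of the segment from (-3, 4) to (1, -1): the line 8x - 10y = -23


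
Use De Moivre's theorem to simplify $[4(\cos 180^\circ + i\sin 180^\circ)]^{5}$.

By De Moivre: z^n = r^n(cos(nθ) + i sin(nθ))
= 4^5(cos(5*180°) + i sin(5*180°))
= 1024(cos 180° + i sin 180°)
= -1024


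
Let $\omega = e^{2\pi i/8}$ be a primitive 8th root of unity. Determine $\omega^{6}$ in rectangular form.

ω^6 = e^(2πi·6/8) = e^(i·3π/2)
= cos(3π/2) + i sin(3π/2)
= -i


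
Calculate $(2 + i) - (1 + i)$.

(2 - 1) + (1 - 1)i = 1


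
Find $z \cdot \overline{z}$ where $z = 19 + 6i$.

z * conjugate(z) = |z|^2 = a^2 + b^2
= 19^2 + 6^2 = 397


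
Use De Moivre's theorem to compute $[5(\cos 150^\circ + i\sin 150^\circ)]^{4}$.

By De Moivre: z^n = r^n(cos(nθ) + i sin(nθ))
= 5^4(cos(4*150°) + i sin(4*150°))
= 625(cos 240° + i sin 240°)
= -625/2 - (625*sqrt(3)/2)i


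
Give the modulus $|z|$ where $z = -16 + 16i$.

|z| = sqrt(a^2 + b^2) = sqrt((-16)^2 + 16^2) = sqrt(512) = sqrt(512)


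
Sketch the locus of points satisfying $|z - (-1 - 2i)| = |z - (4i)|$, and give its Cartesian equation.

|z - z1| = |z - z2| means z is equidistant from z1 and z2,
i.e. the perpendicular bisector of the segment from (-1, -2) to (0, 4) (midpoint (-1/2, 1)).
With z = x + yi, square both sides:
(x - (-1))^2 + (y - (-2))^2 = (x - 0)^2 + (y - 4)^2
The x^2 and y^2 terms cancel: 2x + 12y = 16 - 5 = 11
Simplify: 2x + 12y = 11
Locus: Perpendicular bisector of the segment from (-1, -2) to (0, 4): the line 2x + 12y = 11


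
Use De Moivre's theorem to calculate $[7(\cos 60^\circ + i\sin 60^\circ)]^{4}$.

By De Moivre: z^n = r^n(cos(nθ) + i sin(nθ))
= 7^4(cos(4*60°) + i sin(4*60°))
= 2401(cos 240° + i sin 240°)
= -2401/2 - (2401*sqrt(3)/2)i


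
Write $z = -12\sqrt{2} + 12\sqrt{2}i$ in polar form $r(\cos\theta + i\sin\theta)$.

r = |z| = sqrt(a^2 + b^2) = sqrt((-12*sqrt(2))^2 + (12*sqrt(2))^2) = sqrt(288 + 288) = sqrt(576) = 24
θ = arctan(b/a) = arctan(16.9706/-16.9706) (quadrant-adjusted) = 135°
z = 24(cos 135° + i sin 135°)


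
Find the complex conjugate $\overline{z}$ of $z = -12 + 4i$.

If z = a + bi, then conjugate(z) = a - bi
conjugate(-12 + 4i) = -12 - 4i


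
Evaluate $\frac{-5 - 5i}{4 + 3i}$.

Multiply numerator and denominator by conjugate (4 - 3i):
= (-5 - 5i)(4 - 3i) / (4^2 + 3^2)
= (-35 - 5i) / 25
Divide through by 5: (-7 - i) / 5
= -7/5 - (1/5)i


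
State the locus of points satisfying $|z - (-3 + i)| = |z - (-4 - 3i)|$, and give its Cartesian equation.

|z - z1| = |z - z2| means z is equidistant from z1 and z2,
i.e. the perpendicular bisector of the segment from (-3, 1) to (-4, -3) (midpoint (-7/2, -1)).
With z = x + yi, square both sides:
(x - (-3))^2 + (y - 1)^2 = (x - (-4))^2 + (y - (-3))^2
The x^2 and y^2 terms cancel: -2x + (-8)y = 25 - 10 = 15
Simplify: 2x + 8y = -15
Locus: Perpendicular bisector of the segment from (-3, 1) to (-4, -3): the line 2x + 8y = -15


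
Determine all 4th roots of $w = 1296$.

|w| = 1296, arg(w) = 0°
Root modulus = 1296^(1/4) = 6
Root arguments: θ_k = (0° + 360°k)/4 for k = 0, 1, ..., 3
Roots: 6, 6i, -6, -6i


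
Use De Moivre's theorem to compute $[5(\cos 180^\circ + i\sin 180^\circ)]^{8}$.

By De Moivre: z^n = r^n(cos(nθ) + i sin(nθ))
= 5^8(cos(8*180°) + i sin(8*180°))
= 390625(cos 0° + i sin 0°)
= 390625


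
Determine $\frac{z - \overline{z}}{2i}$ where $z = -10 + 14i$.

z - conjugate(z) = 2bi
(z - conjugate(z))/(2i) = 2bi/(2i) = b = 14


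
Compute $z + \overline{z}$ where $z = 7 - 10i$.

z + conjugate(z) = (a + bi) + (a - bi) = 2a
= 2 * 7 = 14


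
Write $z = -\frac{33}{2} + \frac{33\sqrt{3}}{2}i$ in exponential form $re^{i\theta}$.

r = |z| = sqrt((-33/2)^2 + (33*sqrt(3)/2)^2) = sqrt(1089/4 + 3267/4) = sqrt(1089) = 33
θ = arctan(b/a) = arctan(28.5788/-16.5) (quadrant-adjusted) = 120° = 2π/3
z = 33e^(i*2π/3)


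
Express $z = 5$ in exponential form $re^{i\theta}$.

r = |z| = sqrt((5)^2 + (0)^2) = sqrt(25 + 0) = sqrt(25) = 5
b = 0 and a > 0, so z lies on the positive real axis: θ = 0
z = 5e^(i*0) = 5


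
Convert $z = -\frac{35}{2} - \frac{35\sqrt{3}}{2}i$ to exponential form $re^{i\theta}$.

r = |z| = sqrt((-35/2)^2 + (-35*sqrt(3)/2)^2) = sqrt(1225/4 + 3675/4) = sqrt(1225) = 35
θ = arctan(b/a) = arctan(-30.3109/-17.5) (quadrant-adjusted) = -120° = -2π/3
z = 35e^(-i*2π/3)


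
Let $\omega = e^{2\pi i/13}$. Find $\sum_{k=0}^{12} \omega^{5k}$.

Let ζ = ω^5 = e^(2πi·5/13). Since 13 ∤ 5, ζ ≠ 1.
Sum = Σ_{k=0}^{12} ζ^k = (ζ^13 - 1)/(ζ - 1) = (ω^{5·13} - 1)/(ζ - 1) = (1 - 1)/(ζ - 1) = 0


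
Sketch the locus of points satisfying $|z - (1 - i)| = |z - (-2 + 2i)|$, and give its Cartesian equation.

|z - z1| = |z - z2| means z is equidistant from z1 and z2,
i.e. the perpendicular bisector of the segment from (1, -1) to (-2, 2) (midpoint (-1/2, 1/2)).
With z = x + yi, square both sides:
(x - 1)^2 + (y - (-1))^2 = (x - (-2))^2 + (y - 2)^2
The x^2 and y^2 terms cancel: -6x + 6y = 8 - 2 = 6
Simplify: x - y = -1
Locus: Perpendicular bisector of the segment from (1, -1) to (-2, 2): the line x - y = -1


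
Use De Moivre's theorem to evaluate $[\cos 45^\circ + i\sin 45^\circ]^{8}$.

By De Moivre: z^n = r^n(cos(nθ) + i sin(nθ))
= 1^8(cos(8*45°) + i sin(8*45°))
= 1(cos 0° + i sin 0°)
= 1


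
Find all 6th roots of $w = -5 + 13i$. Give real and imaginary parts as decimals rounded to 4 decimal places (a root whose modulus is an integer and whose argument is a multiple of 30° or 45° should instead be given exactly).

|w| = sqrt(194) ≈ 13.928388, arg(w) ≈ 111.037511°
Root modulus = sqrt(194)^(1/6) ≈ 1.551137
Root arguments: θ_k = (arg(w) + 360°k)/6 for k = 0, 1, ..., 5
Compute each root as (root modulus)(cos θ_k + i sin θ_k) using full-precision intermediates, then round to 4 decimal places.
Roots: 1.4709 + 0.4923i, 0.3091 + 1.5200i, -1.1618 + 1.0277i, -1.4709 - 0.4923i, -0.3091 - 1.5200i, 1.1618 - 1.0277i


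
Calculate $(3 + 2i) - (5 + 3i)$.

(3 - 5) + (2 - 3)i = -2 - i


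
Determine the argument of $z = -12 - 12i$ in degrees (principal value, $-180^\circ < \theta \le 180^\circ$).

θ = arctan(b/a) = arctan(-12/-12) (quadrant-adjusted) = -135°


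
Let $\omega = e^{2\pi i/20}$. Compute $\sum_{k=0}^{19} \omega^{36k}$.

Let ζ = ω^36 = e^(2πi·36/20). Since 20 ∤ 36, ζ ≠ 1.
Sum = Σ_{k=0}^{19} ζ^k = (ζ^20 - 1)/(ζ - 1) = (ω^{36·20} - 1)/(ζ - 1) = (1 - 1)/(ζ - 1) = 0


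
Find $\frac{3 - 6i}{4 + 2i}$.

Multiply numerator and denominator by conjugate (4 - 2i):
= (3 - 6i)(4 - 2i) / (4^2 + 2^2)
= (-30i) / 20
Divide through by 10: (-3i) / 2
= 0 - (3/2)i


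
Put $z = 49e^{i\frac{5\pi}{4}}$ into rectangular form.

a = r cos θ = 49 * -sqrt(2)/2 = -49*sqrt(2)/2
b = r sin θ = 49 * -sqrt(2)/2 = -49*sqrt(2)/2
z = -49*sqrt(2)/2 - (49*sqrt(2)/2)i


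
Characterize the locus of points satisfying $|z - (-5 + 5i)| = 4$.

|z - z0| = r describes a circle centered at z0 with radius r
Here z0 = -5 + 5i and r = 4
Locus: Circle centered at (-5, 5) with radius 4


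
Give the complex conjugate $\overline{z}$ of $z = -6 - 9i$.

If z = a + bi, then conjugate(z) = a - bi
conjugate(-6 - 9i) = -6 + 9i


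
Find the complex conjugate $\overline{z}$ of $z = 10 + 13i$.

If z = a + bi, then conjugate(z) = a - bi
conjugate(10 + 13i) = 10 - 13i


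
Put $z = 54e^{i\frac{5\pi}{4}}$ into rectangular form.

a = r cos θ = 54 * -sqrt(2)/2 = -27*sqrt(2)
b = r sin θ = 54 * -sqrt(2)/2 = -27*sqrt(2)
z = -27*sqrt(2) - 27*sqrt(2)i


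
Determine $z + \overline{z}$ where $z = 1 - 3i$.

z + conjugate(z) = (a + bi) + (a - bi) = 2a
= 2 * 1 = 2


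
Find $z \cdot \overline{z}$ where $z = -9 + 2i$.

z * conjugate(z) = |z|^2 = a^2 + b^2
= (-9)^2 + 2^2 = 85


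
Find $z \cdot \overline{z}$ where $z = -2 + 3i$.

z * conjugate(z) = |z|^2 = a^2 + b^2
= (-2)^2 + 3^2 = 13


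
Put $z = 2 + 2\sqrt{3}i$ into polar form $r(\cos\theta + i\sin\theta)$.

r = |z| = sqrt(a^2 + b^2) = sqrt((2)^2 + (2*sqrt(3))^2) = sqrt(4 + 12) = sqrt(16) = 4
θ = arctan(b/a) = arctan(3.4641/2) (quadrant-adjusted) = 60°
z = 4(cos 60° + i sin 60°)


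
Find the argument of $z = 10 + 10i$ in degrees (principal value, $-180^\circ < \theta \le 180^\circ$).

θ = arctan(b/a) = arctan(10/10) (quadrant-adjusted) = 45°


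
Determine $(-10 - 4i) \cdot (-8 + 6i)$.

(a1*a2 - b1*b2) + (a1*b2 + b1*a2)i
= (80 - (-24)) + (-60 + 32)i
= 104 - 28i


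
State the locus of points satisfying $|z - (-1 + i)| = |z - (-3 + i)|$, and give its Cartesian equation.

|z - z1| = |z - z2| means z is equidistant from z1 and z2,
i.e. the perpendicular bisector of the segment from (-1, 1) to (-3, 1) (midpoint (-2, 1)).
With z = x + yi, square both sides:
(x - (-1))^2 + (y - 1)^2 = (x - (-3))^2 + (y - 1)^2
The x^2 and y^2 terms cancel: -4x + 0y = 10 - 2 = 8
Simplify: x = -2
Locus: Perpendicular bisector of the segment from (-1, 1) to (-3, 1): the line x = -2


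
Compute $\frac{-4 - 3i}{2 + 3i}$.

Multiply numerator and denominator by conjugate (2 - 3i):
= (-4 - 3i)(2 - 3i) / (2^2 + 3^2)
= (-17 + 6i) / 13
= -17/13 + (6/13)i


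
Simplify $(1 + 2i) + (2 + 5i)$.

(1 + 2) + (2 + 5)i = 3 + 7i


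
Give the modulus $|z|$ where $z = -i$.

|z| = sqrt(a^2 + b^2) = sqrt(0^2 + (-1)^2) = sqrt(1) = 1


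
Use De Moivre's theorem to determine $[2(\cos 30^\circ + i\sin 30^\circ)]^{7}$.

By De Moivre: z^n = r^n(cos(nθ) + i sin(nθ))
= 2^7(cos(7*30°) + i sin(7*30°))
= 128(cos 210° + i sin 210°)
= -64*sqrt(3) - 64i


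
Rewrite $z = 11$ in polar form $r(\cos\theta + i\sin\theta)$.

r = |z| = sqrt(a^2 + b^2) = sqrt((11)^2 + (0)^2) = sqrt(121 + 0) = sqrt(121) = 11
b = 0 and a > 0, so z lies on the positive real axis: θ = 0°
z = 11(cos 0° + i sin 0°)


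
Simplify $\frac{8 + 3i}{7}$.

Divisor is real, so divide each part by 7:
= 8/7 + (3/7)i


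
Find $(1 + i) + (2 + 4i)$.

(1 + 2) + (1 + 4)i = 3 + 5i


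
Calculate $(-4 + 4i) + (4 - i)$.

(-4 + 4) + (4 + (-1))i = 3i


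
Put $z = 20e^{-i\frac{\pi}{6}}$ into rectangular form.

a = r cos θ = 20 * sqrt(3)/2 = 10*sqrt(3)
b = r sin θ = 20 * -1/2 = -10
z = 10*sqrt(3) - 10i


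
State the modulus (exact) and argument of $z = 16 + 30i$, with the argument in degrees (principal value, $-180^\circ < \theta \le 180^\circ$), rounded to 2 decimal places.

|z| = sqrt(16^2 + 30^2) = 34
arg(z) = arctan(b/a) = arctan(30/16) (quadrant-adjusted) = 61.93°


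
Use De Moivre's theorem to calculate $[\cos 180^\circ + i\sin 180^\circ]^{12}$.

By De Moivre: z^n = r^n(cos(nθ) + i sin(nθ))
= 1^12(cos(12*180°) + i sin(12*180°))
= 1(cos 0° + i sin 0°)
= 1


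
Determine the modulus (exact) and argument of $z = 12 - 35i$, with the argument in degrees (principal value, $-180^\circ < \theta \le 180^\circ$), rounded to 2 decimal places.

|z| = sqrt(12^2 + (-35)^2) = 37
arg(z) = arctan(b/a) = arctan(-35/12) (quadrant-adjusted) = -71.08°


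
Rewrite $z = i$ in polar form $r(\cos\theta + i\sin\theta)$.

r = |z| = sqrt(a^2 + b^2) = sqrt((0)^2 + (1)^2) = sqrt(0 + 1) = sqrt(1) = 1
a = 0 and b > 0, so z lies on the positive imaginary axis: θ = 90°
z = 1(cos 90° + i sin 90°)


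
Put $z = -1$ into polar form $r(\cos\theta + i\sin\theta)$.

r = |z| = sqrt(a^2 + b^2) = sqrt((-1)^2 + (0)^2) = sqrt(1 + 0) = sqrt(1) = 1
b = 0 and a < 0, so z lies on the negative real axis: θ = 180°
z = 1(cos 180° + i sin 180°)


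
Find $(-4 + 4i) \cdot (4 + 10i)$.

(a1*a2 - b1*b2) + (a1*b2 + b1*a2)i
= (-16 - 40) + (-40 + 16)i
= -56 - 24i


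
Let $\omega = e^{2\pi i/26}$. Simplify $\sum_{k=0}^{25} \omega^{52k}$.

Since 26 divides 52, ω^52 = (ω^26)^2 = 1^2 = 1, so every term is 1.
Sum = 26 · 1 = 26


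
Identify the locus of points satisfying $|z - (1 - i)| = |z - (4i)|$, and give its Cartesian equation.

|z - z1| = |z - z2| means z is equidistant from z1 and z2,
i.e. the perpendicular bisector of the segment from (1, -1) to (0, 4) (midpoint (1/2, 3/2)).
With z = x + yi, square both sides:
(x - 1)^2 + (y - (-1))^2 = (x - 0)^2 + (y - 4)^2
The x^2 and y^2 terms cancel: -2x + 10y = 16 - 2 = 14
Simplify: x - 5y = -7
Locus: Perpendicular bisector of the segment from (1, -1) to (0, 4): the line x - 5y = -7


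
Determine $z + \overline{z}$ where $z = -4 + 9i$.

z + conjugate(z) = (a + bi) + (a - bi) = 2a
= 2 * (-4) = -8


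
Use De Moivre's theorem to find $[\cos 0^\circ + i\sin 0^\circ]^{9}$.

By De Moivre: z^n = r^n(cos(nθ) + i sin(nθ))
= 1^9(cos(9*0°) + i sin(9*0°))
= 1(cos 0° + i sin 0°)
= 1


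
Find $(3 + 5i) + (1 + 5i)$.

(3 + 1) + (5 + 5)i = 4 + 10i


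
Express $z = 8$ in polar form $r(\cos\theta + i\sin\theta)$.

r = |z| = sqrt(a^2 + b^2) = sqrt((8)^2 + (0)^2) = sqrt(64 + 0) = sqrt(64) = 8
b = 0 and a > 0, so z lies on the positive real axis: θ = 0°
z = 8(cos 0° + i sin 0°)


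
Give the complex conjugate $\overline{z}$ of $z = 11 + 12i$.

If z = a + bi, then conjugate(z) = a - bi
conjugate(11 + 12i) = 11 - 12i


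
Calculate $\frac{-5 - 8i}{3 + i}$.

Multiply numerator and denominator by conjugate (3 - i):
= (-5 - 8i)(3 - i) / (3^2 + 1^2)
= (-23 - 19i) / 10
= -23/10 - (19/10)i


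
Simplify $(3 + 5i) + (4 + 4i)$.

(3 + 4) + (5 + 4)i = 7 + 9i


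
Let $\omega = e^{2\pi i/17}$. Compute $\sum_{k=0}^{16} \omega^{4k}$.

Let ζ = ω^4 = e^(2πi·4/17). Since 17 ∤ 4, ζ ≠ 1.
Sum = Σ_{k=0}^{16} ζ^k = (ζ^17 - 1)/(ζ - 1) = (ω^{4·17} - 1)/(ζ - 1) = (1 - 1)/(ζ - 1) = 0


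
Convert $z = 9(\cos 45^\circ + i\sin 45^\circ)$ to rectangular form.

a = r cos θ = 9 * sqrt(2)/2 = 9*sqrt(2)/2
b = r sin θ = 9 * sqrt(2)/2 = 9*sqrt(2)/2
z = 9*sqrt(2)/2 + (9*sqrt(2)/2)i


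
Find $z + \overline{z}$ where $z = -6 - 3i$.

z + conjugate(z) = (a + bi) + (a - bi) = 2a
= 2 * (-6) = -12


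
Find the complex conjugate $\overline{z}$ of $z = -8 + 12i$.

If z = a + bi, then conjugate(z) = a - bi
conjugate(-8 + 12i) = -8 - 12i


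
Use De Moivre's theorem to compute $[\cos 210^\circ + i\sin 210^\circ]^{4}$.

By De Moivre: z^n = r^n(cos(nθ) + i sin(nθ))
= 1^4(cos(4*210°) + i sin(4*210°))
= 1(cos 120° + i sin 120°)
= -1/2 + (sqrt(3)/2)i


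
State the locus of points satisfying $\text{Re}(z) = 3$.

Re(z) = x where z = x + yi; the equation x = 3 is satisfied by all points with that x-coordinate
Locus: Vertical line x = 3


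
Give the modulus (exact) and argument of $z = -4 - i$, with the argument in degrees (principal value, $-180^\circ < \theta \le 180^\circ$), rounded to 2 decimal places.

|z| = sqrt((-4)^2 + (-1)^2) = sqrt(17)
arg(z) = arctan(b/a) = arctan(-1/-4) (quadrant-adjusted) = -165.96°


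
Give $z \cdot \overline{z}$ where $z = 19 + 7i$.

z * conjugate(z) = |z|^2 = a^2 + b^2
= 19^2 + 7^2 = 410


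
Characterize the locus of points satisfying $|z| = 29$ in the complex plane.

|z| = 29 means sqrt(x^2 + y^2) = 29
This is a circle of radius 29 centered at the origin


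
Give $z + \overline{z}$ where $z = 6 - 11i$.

z + conjugate(z) = (a + bi) + (a - bi) = 2a
= 2 * 6 = 12


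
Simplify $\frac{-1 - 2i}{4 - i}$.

Multiply numerator and denominator by conjugate (4 + i):
= (-1 - 2i)(4 + i) / (4^2 + (-1)^2)
= (-2 - 9i) / 17
= -2/17 - (9/17)i


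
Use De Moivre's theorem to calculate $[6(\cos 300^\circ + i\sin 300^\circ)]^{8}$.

By De Moivre: z^n = r^n(cos(nθ) + i sin(nθ))
= 6^8(cos(8*300°) + i sin(8*300°))
= 1679616(cos 240° + i sin 240°)
= -839808 - 839808*sqrt(3)i


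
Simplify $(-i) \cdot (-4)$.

(a1*a2 - b1*b2) + (a1*b2 + b1*a2)i
= (0 - 0) + (0 + 4)i
= 4i


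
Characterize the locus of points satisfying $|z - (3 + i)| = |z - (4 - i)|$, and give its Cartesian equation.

|z - z1| = |z - z2| means z is equidistant from z1 and z2,
i.e. the perpendicular bisector of the segment from (3, 1) to (4, -1) (midpoint (7/2, 0)).
With z = x + yi, square both sides:
(x - 3)^2 + (y - 1)^2 = (x - 4)^2 + (y - (-1))^2
The x^2 and y^2 terms cancel: 2x + (-4)y = 17 - 10 = 7
Simplify: 2x - 4y = 7
Locus: Perpendicular bisector of the segment from (3, 1) to (4, -1): the line 2x - 4y = 7


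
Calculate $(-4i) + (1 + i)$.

(0 + 1) + (-4 + 1)i = 1 - 3i


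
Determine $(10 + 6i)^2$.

(a + bi)^2 = a^2 - b^2 + 2abi
= 10^2 - 6^2 + 2*10*6i
= 64 + 120i


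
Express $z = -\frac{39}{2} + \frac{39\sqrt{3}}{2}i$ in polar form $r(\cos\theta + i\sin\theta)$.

r = |z| = sqrt(a^2 + b^2) = sqrt((-39/2)^2 + (39*sqrt(3)/2)^2) = sqrt(1521/4 + 4563/4) = sqrt(1521) = 39
θ = arctan(b/a) = arctan(33.775/-19.5) (quadrant-adjusted) = 120°
z = 39(cos 120° + i sin 120°)


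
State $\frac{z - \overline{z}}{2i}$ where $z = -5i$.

z - conjugate(z) = 2bi
(z - conjugate(z))/(2i) = 2bi/(2i) = b = -5


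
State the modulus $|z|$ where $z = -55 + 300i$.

|z| = sqrt(a^2 + b^2) = sqrt((-55)^2 + 300^2) = sqrt(93025) = 305


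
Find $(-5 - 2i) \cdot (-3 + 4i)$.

(a1*a2 - b1*b2) + (a1*b2 + b1*a2)i
= (15 - (-8)) + (-20 + 6)i
= 23 - 14i


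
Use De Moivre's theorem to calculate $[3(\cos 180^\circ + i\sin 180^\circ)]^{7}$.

By De Moivre: z^n = r^n(cos(nθ) + i sin(nθ))
= 3^7(cos(7*180°) + i sin(7*180°))
= 2187(cos 180° + i sin 180°)
= -2187


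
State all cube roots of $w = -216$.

|w| = 216, arg(w) = 180°
Root modulus = 216^(1/3) = 6
Root arguments: θ_k = (180° + 360°k)/3 for k = 0, 1, ..., 2
Roots: 3 + 3*sqrt(3)i, -6, 3 - 3*sqrt(3)i


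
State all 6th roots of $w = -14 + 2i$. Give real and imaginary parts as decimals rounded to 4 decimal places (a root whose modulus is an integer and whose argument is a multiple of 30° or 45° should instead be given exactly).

|w| = sqrt(200) ≈ 14.142136, arg(w) ≈ 171.869898°
Root modulus = sqrt(200)^(1/6) ≈ 1.555079
Root arguments: θ_k = (arg(w) + 360°k)/6 for k = 0, 1, ..., 5
Compute each root as (root modulus)(cos θ_k + i sin θ_k) using full-precision intermediates, then round to 4 decimal places.
Roots: 1.3647 + 0.7455i, 0.0368 + 1.5546i, -1.3280 + 0.8092i, -1.3647 - 0.7455i, -0.0368 - 1.5546i, 1.3280 - 0.8092i


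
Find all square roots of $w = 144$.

|w| = 144, arg(w) = 0°
Root modulus = 144^(1/2) = 12
Root arguments: θ_k = (0° + 360°k)/2 for k = 0, 1, ..., 1
Roots: 12, -12


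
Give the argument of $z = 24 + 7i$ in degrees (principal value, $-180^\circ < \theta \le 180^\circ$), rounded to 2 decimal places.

θ = arctan(b/a) = arctan(7/24) (quadrant-adjusted) = 16.26°


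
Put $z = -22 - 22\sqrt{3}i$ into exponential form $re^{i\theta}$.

r = |z| = sqrt((-22)^2 + (-22*sqrt(3))^2) = sqrt(484 + 1452) = sqrt(1936) = 44
θ = arctan(b/a) = arctan(-38.1051/-22) (quadrant-adjusted) = 240° = 4π/3
z = 44e^(i*4π/3)


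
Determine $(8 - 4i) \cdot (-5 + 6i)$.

(a1*a2 - b1*b2) + (a1*b2 + b1*a2)i
= (-40 - (-24)) + (48 + 20)i
= -16 + 68i


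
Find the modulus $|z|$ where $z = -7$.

|z| = sqrt(a^2 + b^2) = sqrt((-7)^2 + 0^2) = sqrt(49) = 7


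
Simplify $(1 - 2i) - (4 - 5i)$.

(1 - 4) + (-2 - (-5))i = -3 + 3i


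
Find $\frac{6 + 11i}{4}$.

Divisor is real, so divide each part by 4:
= 3/2 + (11/4)i


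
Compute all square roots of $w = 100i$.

|w| = 100, arg(w) = 90°
Root modulus = 100^(1/2) = 10
Root arguments: θ_k = (90° + 360°k)/2 for k = 0, 1, ..., 1
Roots: 5*sqrt(2) + 5*sqrt(2)i, -5*sqrt(2) - 5*sqrt(2)i


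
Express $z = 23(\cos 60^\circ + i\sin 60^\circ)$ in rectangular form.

a = r cos θ = 23 * 1/2 = 23/2
b = r sin θ = 23 * sqrt(3)/2 = 23*sqrt(3)/2
z = 23/2 + (23*sqrt(3)/2)i


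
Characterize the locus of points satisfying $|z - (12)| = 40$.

|z - z0| = r describes a circle centered at z0 with radius r
Here z0 = 12 and r = 40
Locus: Circle centered at (12, 0) with radius 40


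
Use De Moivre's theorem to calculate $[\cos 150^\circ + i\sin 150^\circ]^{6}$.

By De Moivre: z^n = r^n(cos(nθ) + i sin(nθ))
= 1^6(cos(6*150°) + i sin(6*150°))
= 1(cos 180° + i sin 180°)
= -1


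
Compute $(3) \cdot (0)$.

(a1*a2 - b1*b2) + (a1*b2 + b1*a2)i
= (0 - 0) + (0 + 0)i
= 0


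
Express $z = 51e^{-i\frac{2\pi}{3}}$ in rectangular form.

a = r cos θ = 51 * -1/2 = -51/2
b = r sin θ = 51 * -sqrt(3)/2 = -51*sqrt(3)/2
z = -51/2 - (51*sqrt(3)/2)i


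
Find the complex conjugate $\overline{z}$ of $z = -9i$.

If z = a + bi, then conjugate(z) = a - bi
conjugate(-9i) = 9i


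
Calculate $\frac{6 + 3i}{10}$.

Divisor is real, so divide each part by 10:
= 3/5 + (3/10)i


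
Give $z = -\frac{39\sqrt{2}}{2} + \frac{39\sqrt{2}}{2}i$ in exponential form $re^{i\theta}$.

r = |z| = sqrt((-39*sqrt(2)/2)^2 + (39*sqrt(2)/2)^2) = sqrt(1521/2 + 1521/2) = sqrt(1521) = 39
θ = arctan(b/a) = arctan(27.5772/-27.5772) (quadrant-adjusted) = 135° = 3π/4
z = 39e^(i*3π/4)


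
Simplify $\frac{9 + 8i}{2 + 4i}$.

Multiply numerator and denominator by conjugate (2 - 4i):
= (9 + 8i)(2 - 4i) / (2^2 + 4^2)
= (50 - 20i) / 20
Divide through by 10: (5 - 2i) / 2
= 5/2 - i


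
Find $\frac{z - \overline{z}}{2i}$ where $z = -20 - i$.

z - conjugate(z) = 2bi
(z - conjugate(z))/(2i) = 2bi/(2i) = b = -1


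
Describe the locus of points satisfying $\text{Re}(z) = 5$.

Re(z) = x where z = x + yi; the equation x = 5 is satisfied by all points with that x-coordinate
Locus: Vertical line x = 5


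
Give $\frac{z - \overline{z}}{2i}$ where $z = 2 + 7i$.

z - conjugate(z) = 2bi
(z - conjugate(z))/(2i) = 2bi/(2i) = b = 7


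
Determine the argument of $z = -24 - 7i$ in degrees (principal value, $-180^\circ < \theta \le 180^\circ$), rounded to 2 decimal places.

θ = arctan(b/a) = arctan(-7/-24) (quadrant-adjusted) = -163.74°


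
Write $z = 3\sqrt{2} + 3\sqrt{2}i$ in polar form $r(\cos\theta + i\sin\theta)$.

r = |z| = sqrt(a^2 + b^2) = sqrt((3*sqrt(2))^2 + (3*sqrt(2))^2) = sqrt(18 + 18) = sqrt(36) = 6
θ = arctan(b/a) = arctan(4.2426/4.2426) (quadrant-adjusted) = 45°
z = 6(cos 45° + i sin 45°)


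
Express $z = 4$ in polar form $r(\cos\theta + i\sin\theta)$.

r = |z| = sqrt(a^2 + b^2) = sqrt((4)^2 + (0)^2) = sqrt(16 + 0) = sqrt(16) = 4
b = 0 and a > 0, so z lies on the positive real axis: θ = 0°
z = 4(cos 0° + i sin 0°)


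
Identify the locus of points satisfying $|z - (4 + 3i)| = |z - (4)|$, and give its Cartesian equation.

|z - z1| = |z - z2| means z is equidistant from z1 and z2,
i.e. the perpendicular bisector of the segment from (4, 3) to (4, 0) (midpoint (4, 3/2)).
With z = x + yi, square both sides:
(x - 4)^2 + (y - 3)^2 = (x - 4)^2 + (y - 0)^2
The x^2 and y^2 terms cancel: 0x + (-6)y = 16 - 25 = -9
Simplify: y = 3/2
Locus: Perpendicular bisector of the segment from (4, 3) to (4, 0): the line y = 3/2


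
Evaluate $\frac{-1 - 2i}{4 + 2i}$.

Multiply numerator and denominator by conjugate (4 - 2i):
= (-1 - 2i)(4 - 2i) / (4^2 + 2^2)
= (-8 - 6i) / 20
Divide through by 2: (-4 - 3i) / 10
= -2/5 - (3/10)i


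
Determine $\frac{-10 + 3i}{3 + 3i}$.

Multiply numerator and denominator by conjugate (3 - 3i):
= (-10 + 3i)(3 - 3i) / (3^2 + 3^2)
= (-21 + 39i) / 18
Divide through by 3: (-7 + 13i) / 6
= -7/6 + (13/6)i


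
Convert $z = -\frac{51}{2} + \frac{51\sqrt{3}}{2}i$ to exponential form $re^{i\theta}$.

r = |z| = sqrt((-51/2)^2 + (51*sqrt(3)/2)^2) = sqrt(2601/4 + 7803/4) = sqrt(2601) = 51
θ = arctan(b/a) = arctan(44.1673/-25.5) (quadrant-adjusted) = 120° = 2π/3
z = 51e^(i*2π/3)


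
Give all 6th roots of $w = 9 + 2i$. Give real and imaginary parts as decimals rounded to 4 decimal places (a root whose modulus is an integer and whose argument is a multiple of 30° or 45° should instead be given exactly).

|w| = sqrt(85) ≈ 9.219544, arg(w) ≈ 12.528808°
Root modulus = sqrt(85)^(1/6) ≈ 1.448055
Root arguments: θ_k = (arg(w) + 360°k)/6 for k = 0, 1, ..., 5
Compute each root as (root modulus)(cos θ_k + i sin θ_k) using full-precision intermediates, then round to 4 decimal places.
Roots: 1.4471 + 0.0528i, 0.6779 + 1.2796i, -0.7692 + 1.2268i, -1.4471 - 0.0528i, -0.6779 - 1.2796i, 0.7692 - 1.2268i


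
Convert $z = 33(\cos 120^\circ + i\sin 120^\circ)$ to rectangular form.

a = r cos θ = 33 * -1/2 = -33/2
b = r sin θ = 33 * sqrt(3)/2 = 33*sqrt(3)/2
z = -33/2 + (33*sqrt(3)/2)i


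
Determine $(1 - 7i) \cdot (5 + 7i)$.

(a1*a2 - b1*b2) + (a1*b2 + b1*a2)i
= (5 - (-49)) + (7 + (-35))i
= 54 - 28i


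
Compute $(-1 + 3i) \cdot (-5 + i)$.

(a1*a2 - b1*b2) + (a1*b2 + b1*a2)i
= (5 - 3) + (-1 + (-15))i
= 2 - 16i


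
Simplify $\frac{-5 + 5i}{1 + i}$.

Multiply numerator and denominator by conjugate (1 - i):
= (-5 + 5i)(1 - i) / (1^2 + 1^2)
= (10i) / 2
= 5i


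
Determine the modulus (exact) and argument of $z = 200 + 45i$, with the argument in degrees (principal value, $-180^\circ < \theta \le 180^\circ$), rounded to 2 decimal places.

|z| = sqrt(200^2 + 45^2) = 205
arg(z) = arctan(b/a) = arctan(45/200) (quadrant-adjusted) = 12.68°


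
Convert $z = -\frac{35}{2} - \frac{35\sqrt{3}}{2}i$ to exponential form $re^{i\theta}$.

r = |z| = sqrt((-35/2)^2 + (-35*sqrt(3)/2)^2) = sqrt(1225/4 + 3675/4) = sqrt(1225) = 35
θ = arctan(b/a) = arctan(-30.3109/-17.5) (quadrant-adjusted) = 240° = 4π/3
z = 35e^(i*4π/3)


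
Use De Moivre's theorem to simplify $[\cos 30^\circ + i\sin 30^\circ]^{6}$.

By De Moivre: z^n = r^n(cos(nθ) + i sin(nθ))
= 1^6(cos(6*30°) + i sin(6*30°))
= 1(cos 180° + i sin 180°)
= -1


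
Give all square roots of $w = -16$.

|w| = 16, arg(w) = 180°
Root modulus = 16^(1/2) = 4
Root arguments: θ_k = (180° + 360°k)/2 for k = 0, 1, ..., 1
Roots: 4i, -4i


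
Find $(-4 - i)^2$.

(a + bi)^2 = a^2 - b^2 + 2abi
= (-4)^2 - (-1)^2 + 2*(-4)*(-1)i
= 15 + 8i


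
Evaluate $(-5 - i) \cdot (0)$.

(a1*a2 - b1*b2) + (a1*b2 + b1*a2)i
= (0 - 0) + (0 + 0)i
= 0


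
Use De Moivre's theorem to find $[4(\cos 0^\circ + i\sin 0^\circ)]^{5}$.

By De Moivre: z^n = r^n(cos(nθ) + i sin(nθ))
= 4^5(cos(5*0°) + i sin(5*0°))
= 1024(cos 0° + i sin 0°)
= 1024


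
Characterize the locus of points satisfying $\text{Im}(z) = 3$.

Im(z) = y where z = x + yi; the equation y = 3 is satisfied by all points with that y-coordinate
Locus: Horizontal line y = 3


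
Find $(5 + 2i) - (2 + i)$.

(5 - 2) + (2 - 1)i = 3 + i


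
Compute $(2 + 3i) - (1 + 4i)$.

(2 - 1) + (3 - 4)i = 1 - i


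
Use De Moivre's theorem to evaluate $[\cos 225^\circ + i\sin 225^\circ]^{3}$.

By De Moivre: z^n = r^n(cos(nθ) + i sin(nθ))
= 1^3(cos(3*225°) + i sin(3*225°))
= 1(cos 315° + i sin 315°)
= sqrt(2)/2 - (sqrt(2)/2)i


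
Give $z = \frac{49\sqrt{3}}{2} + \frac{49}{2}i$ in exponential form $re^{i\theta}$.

r = |z| = sqrt((49*sqrt(3)/2)^2 + (49/2)^2) = sqrt(7203/4 + 2401/4) = sqrt(2401) = 49
θ = arctan(b/a) = arctan(24.5/42.4352) (quadrant-adjusted) = 30° = π/6
z = 49e^(i*π/6)


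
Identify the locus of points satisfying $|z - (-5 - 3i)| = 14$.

|z - z0| = r describes a circle centered at z0 with radius r
Here z0 = -5 - 3i and r = 14
Locus: Circle centered at (-5, -3) with radius 14


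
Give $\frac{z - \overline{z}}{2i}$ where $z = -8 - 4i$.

z - conjugate(z) = 2bi
(z - conjugate(z))/(2i) = 2bi/(2i) = b = -4


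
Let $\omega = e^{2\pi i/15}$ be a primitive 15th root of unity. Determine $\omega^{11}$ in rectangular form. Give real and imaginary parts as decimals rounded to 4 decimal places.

ω^11 = e^(2πi·11/15) = e^(i·22π/15)
= cos(22π/15) + i sin(22π/15)
= -0.1045 - 0.9945i


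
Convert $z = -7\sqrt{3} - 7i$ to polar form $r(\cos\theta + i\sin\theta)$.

r = |z| = sqrt(a^2 + b^2) = sqrt((-7*sqrt(3))^2 + (-7)^2) = sqrt(147 + 49) = sqrt(196) = 14
θ = arctan(b/a) = arctan(-7/-12.1244) (quadrant-adjusted) = 210°
z = 14(cos 210° + i sin 210°)


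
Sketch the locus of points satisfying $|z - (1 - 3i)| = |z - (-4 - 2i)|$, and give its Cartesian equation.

|z - z1| = |z - z2| means z is equidistant from z1 and z2,
i.e. the perpendicular bisector of the segment from (1, -3) to (-4, -2) (midpoint (-3/2, -5/2)).
With z = x + yi, square both sides:
(x - 1)^2 + (y - (-3))^2 = (x - (-4))^2 + (y - (-2))^2
The x^2 and y^2 terms cancel: -10x + 2y = 20 - 10 = 10
Simplify: 5x - y = -5
Locus: Perpendicular bisector of the segment from (1, -3) to (-4, -2): the line 5x - y = -5


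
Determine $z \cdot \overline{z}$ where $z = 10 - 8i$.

z * conjugate(z) = |z|^2 = a^2 + b^2
= 10^2 + (-8)^2 = 164


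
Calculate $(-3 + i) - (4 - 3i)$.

(-3 - 4) + (1 - (-3))i = -7 + 4i


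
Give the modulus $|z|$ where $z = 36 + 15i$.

|z| = sqrt(a^2 + b^2) = sqrt(36^2 + 15^2) = sqrt(1521) = 39


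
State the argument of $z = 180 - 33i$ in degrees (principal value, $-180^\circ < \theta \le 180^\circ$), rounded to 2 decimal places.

θ = arctan(b/a) = arctan(-33/180) (quadrant-adjusted) = -10.39°


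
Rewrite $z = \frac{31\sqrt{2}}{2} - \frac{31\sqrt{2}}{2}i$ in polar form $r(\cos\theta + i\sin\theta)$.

r = |z| = sqrt(a^2 + b^2) = sqrt((31*sqrt(2)/2)^2 + (-31*sqrt(2)/2)^2) = sqrt(961/2 + 961/2) = sqrt(961) = 31
θ = arctan(b/a) = arctan(-21.9203/21.9203) (quadrant-adjusted) = 315°
z = 31(cos 315° + i sin 315°)


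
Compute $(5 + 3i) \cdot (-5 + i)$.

(a1*a2 - b1*b2) + (a1*b2 + b1*a2)i
= (-25 - 3) + (5 + (-15))i
= -28 - 10i


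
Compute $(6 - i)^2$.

(a + bi)^2 = a^2 - b^2 + 2abi
= 6^2 - (-1)^2 + 2*6*(-1)i
= 35 - 12i


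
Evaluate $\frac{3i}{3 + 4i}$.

Multiply numerator and denominator by conjugate (3 - 4i):
= (3i)(3 - 4i) / (3^2 + 4^2)
= (12 + 9i) / 25
= 12/25 + (9/25)i


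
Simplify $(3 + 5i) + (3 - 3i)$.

(3 + 3) + (5 + (-3))i = 6 + 2i


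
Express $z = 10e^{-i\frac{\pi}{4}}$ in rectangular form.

a = r cos θ = 10 * sqrt(2)/2 = 5*sqrt(2)
b = r sin θ = 10 * -sqrt(2)/2 = -5*sqrt(2)
z = 5*sqrt(2) - 5*sqrt(2)i


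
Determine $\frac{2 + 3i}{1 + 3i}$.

Multiply numerator and denominator by conjugate (1 - 3i):
= (2 + 3i)(1 - 3i) / (1^2 + 3^2)
= (11 - 3i) / 10
= 11/10 - (3/10)i


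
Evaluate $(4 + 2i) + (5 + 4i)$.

(4 + 5) + (2 + 4)i = 9 + 6i


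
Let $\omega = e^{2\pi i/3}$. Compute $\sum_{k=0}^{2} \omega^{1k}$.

Let ζ = ω^1 = e^(2πi·1/3). Since 3 ∤ 1, ζ ≠ 1.
Sum = Σ_{k=0}^{2} ζ^k = (ζ^3 - 1)/(ζ - 1) = (ω^{1·3} - 1)/(ζ - 1) = (1 - 1)/(ζ - 1) = 0


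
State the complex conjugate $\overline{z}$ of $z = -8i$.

If z = a + bi, then conjugate(z) = a - bi
conjugate(-8i) = 8i


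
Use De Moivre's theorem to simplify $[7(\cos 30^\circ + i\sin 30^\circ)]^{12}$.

By De Moivre: z^n = r^n(cos(nθ) + i sin(nθ))
= 7^12(cos(12*30°) + i sin(12*30°))
= 13841287201(cos 0° + i sin 0°)
= 13841287201


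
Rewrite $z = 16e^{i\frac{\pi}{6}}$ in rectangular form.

a = r cos θ = 16 * sqrt(3)/2 = 8*sqrt(3)
b = r sin θ = 16 * 1/2 = 8
z = 8*sqrt(3) + 8i


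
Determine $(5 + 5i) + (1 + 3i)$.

(5 + 1) + (5 + 3)i = 6 + 8i


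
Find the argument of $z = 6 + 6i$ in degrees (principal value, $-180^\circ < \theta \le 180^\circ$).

θ = arctan(b/a) = arctan(6/6) (quadrant-adjusted) = 45°


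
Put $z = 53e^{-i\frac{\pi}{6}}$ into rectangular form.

a = r cos θ = 53 * sqrt(3)/2 = 53*sqrt(3)/2
b = r sin θ = 53 * -1/2 = -53/2
z = 53*sqrt(3)/2 - (53/2)i


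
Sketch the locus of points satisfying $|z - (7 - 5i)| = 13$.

|z - z0| = r describes a circle centered at z0 with radius r
Here z0 = 7 - 5i and r = 13
Locus: Circle centered at (7, -5) with radius 13


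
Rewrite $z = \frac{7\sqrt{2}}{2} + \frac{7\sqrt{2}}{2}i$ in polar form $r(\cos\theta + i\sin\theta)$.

r = |z| = sqrt(a^2 + b^2) = sqrt((7*sqrt(2)/2)^2 + (7*sqrt(2)/2)^2) = sqrt(49/2 + 49/2) = sqrt(49) = 7
θ = arctan(b/a) = arctan(4.9497/4.9497) (quadrant-adjusted) = 45°
z = 7(cos 45° + i sin 45°)


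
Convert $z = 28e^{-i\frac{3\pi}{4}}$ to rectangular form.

a = r cos θ = 28 * -sqrt(2)/2 = -14*sqrt(2)
b = r sin θ = 28 * -sqrt(2)/2 = -14*sqrt(2)
z = -14*sqrt(2) - 14*sqrt(2)i


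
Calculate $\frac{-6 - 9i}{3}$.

Divisor is real, so divide each part by 3:
= -2 - 3i


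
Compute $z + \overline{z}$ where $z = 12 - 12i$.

z + conjugate(z) = (a + bi) + (a - bi) = 2a
= 2 * 12 = 24


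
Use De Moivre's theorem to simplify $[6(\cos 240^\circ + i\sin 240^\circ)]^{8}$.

By De Moivre: z^n = r^n(cos(nθ) + i sin(nθ))
= 6^8(cos(8*240°) + i sin(8*240°))
= 1679616(cos 120° + i sin 120°)
= -839808 + 839808*sqrt(3)i


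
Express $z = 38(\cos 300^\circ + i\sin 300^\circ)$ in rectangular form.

a = r cos θ = 38 * 1/2 = 19
b = r sin θ = 38 * -sqrt(3)/2 = -19*sqrt(3)
z = 19 - 19*sqrt(3)i


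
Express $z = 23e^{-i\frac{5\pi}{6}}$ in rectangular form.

a = r cos θ = 23 * -sqrt(3)/2 = -23*sqrt(3)/2
b = r sin θ = 23 * -1/2 = -23/2
z = -23*sqrt(3)/2 - (23/2)i


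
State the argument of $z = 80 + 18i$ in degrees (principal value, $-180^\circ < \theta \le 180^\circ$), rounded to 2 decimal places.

θ = arctan(b/a) = arctan(18/80) (quadrant-adjusted) = 12.68°


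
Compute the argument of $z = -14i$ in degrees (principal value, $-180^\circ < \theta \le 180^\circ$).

a = 0 and b < 0, so z lies on the negative imaginary axis: θ = -90°


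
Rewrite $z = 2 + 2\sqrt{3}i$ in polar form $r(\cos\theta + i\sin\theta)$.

r = |z| = sqrt(a^2 + b^2) = sqrt((2)^2 + (2*sqrt(3))^2) = sqrt(4 + 12) = sqrt(16) = 4
θ = arctan(b/a) = arctan(3.4641/2) (quadrant-adjusted) = 60°
z = 4(cos 60° + i sin 60°)


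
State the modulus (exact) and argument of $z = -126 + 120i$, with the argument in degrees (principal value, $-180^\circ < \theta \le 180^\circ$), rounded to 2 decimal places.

|z| = sqrt((-126)^2 + 120^2) = 174
arg(z) = arctan(b/a) = arctan(120/-126) (quadrant-adjusted) = 136.40°


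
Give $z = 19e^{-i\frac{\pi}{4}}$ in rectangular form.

a = r cos θ = 19 * sqrt(2)/2 = 19*sqrt(2)/2
b = r sin θ = 19 * -sqrt(2)/2 = -19*sqrt(2)/2
z = 19*sqrt(2)/2 - (19*sqrt(2)/2)i


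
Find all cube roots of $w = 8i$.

|w| = 8, arg(w) = 90°
Root modulus = 8^(1/3) = 2
Root arguments: θ_k = (90° + 360°k)/3 for k = 0, 1, ..., 2
Roots: sqrt(3) + i, -sqrt(3) + i, -2i


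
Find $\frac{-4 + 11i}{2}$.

Divisor is real, so divide each part by 2:
= -2 + (11/2)i


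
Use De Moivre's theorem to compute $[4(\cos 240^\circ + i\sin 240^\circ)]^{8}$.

By De Moivre: z^n = r^n(cos(nθ) + i sin(nθ))
= 4^8(cos(8*240°) + i sin(8*240°))
= 65536(cos 120° + i sin 120°)
= -32768 + 32768*sqrt(3)i


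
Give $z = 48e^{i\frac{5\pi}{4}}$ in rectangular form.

a = r cos θ = 48 * -sqrt(2)/2 = -24*sqrt(2)
b = r sin θ = 48 * -sqrt(2)/2 = -24*sqrt(2)
z = -24*sqrt(2) - 24*sqrt(2)i


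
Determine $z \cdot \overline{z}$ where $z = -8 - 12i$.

z * conjugate(z) = |z|^2 = a^2 + b^2
= (-8)^2 + (-12)^2 = 208


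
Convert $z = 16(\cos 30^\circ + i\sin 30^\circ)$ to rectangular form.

a = r cos θ = 16 * sqrt(3)/2 = 8*sqrt(3)
b = r sin θ = 16 * 1/2 = 8
z = 8*sqrt(3) + 8i


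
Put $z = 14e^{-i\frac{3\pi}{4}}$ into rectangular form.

a = r cos θ = 14 * -sqrt(2)/2 = -7*sqrt(2)
b = r sin θ = 14 * -sqrt(2)/2 = -7*sqrt(2)
z = -7*sqrt(2) - 7*sqrt(2)i


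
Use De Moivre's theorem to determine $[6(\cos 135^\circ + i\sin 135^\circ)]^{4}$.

By De Moivre: z^n = r^n(cos(nθ) + i sin(nθ))
= 6^4(cos(4*135°) + i sin(4*135°))
= 1296(cos 180° + i sin 180°)
= -1296


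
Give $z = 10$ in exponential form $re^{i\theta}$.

r = |z| = sqrt((10)^2 + (0)^2) = sqrt(100 + 0) = sqrt(100) = 10
b = 0 and a > 0, so z lies on the positive real axis: θ = 0
z = 10e^(i*0) = 10


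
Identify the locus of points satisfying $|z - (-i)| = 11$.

|z - z0| = r describes a circle centered at z0 with radius r
Here z0 = -i and r = 11
Locus: Circle centered at (0, -1) with radius 11


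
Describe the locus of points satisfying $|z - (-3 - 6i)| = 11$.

|z - z0| = r describes a circle centered at z0 with radius r
Here z0 = -3 - 6i and r = 11
Locus: Circle centered at (-3, -6) with radius 11
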